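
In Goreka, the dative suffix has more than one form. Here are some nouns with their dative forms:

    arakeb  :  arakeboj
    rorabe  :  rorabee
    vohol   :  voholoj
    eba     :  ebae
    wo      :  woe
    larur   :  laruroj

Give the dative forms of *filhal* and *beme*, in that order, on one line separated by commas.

The pattern is consonant vs. vowel: -oj when the stem ends in a consonant (*arakeb*, *vohol*, *larur*); -e when the stem ends in a vowel (*rorabe*, *eba*, *wo*).
Since the final sound of *filhal* is /l/ (a consonant), it takes -oj, giving *filhaloj*.
*beme*: final sound = /e/, a vowel → -e → *bemee*.

filhaloj, bemee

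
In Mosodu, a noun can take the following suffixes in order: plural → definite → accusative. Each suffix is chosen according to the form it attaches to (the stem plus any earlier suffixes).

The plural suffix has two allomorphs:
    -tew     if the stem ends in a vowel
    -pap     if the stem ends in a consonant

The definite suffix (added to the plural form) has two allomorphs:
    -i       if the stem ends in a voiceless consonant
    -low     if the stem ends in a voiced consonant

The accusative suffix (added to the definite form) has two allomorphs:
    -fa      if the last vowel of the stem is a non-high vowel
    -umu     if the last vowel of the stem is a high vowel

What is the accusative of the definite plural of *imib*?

imibpapiumu

*imib* — final sound /b/ (a consonant) → -pap → *imibpap*.
The plural form *imibpap*: final consonant = /p/, voiceless → -i → *imibpapi*.
The definite form *imibpapi*: last vowel = /i/, a high vowel → -umu → *imibpapiumu*.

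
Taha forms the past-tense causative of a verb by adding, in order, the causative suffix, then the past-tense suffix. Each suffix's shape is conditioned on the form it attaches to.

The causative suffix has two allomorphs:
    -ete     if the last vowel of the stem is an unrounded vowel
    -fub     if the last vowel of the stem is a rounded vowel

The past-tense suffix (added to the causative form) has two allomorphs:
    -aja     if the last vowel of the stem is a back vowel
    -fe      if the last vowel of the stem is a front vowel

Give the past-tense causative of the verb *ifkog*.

*ifkog*: last vowel = /o/, a rounded vowel → -fub → *ifkogfub*.
The causative form *ifkogfub* — last vowel /u/ (a back vowel) → -aja → *ifkogfubaja*.

ifkogfubaja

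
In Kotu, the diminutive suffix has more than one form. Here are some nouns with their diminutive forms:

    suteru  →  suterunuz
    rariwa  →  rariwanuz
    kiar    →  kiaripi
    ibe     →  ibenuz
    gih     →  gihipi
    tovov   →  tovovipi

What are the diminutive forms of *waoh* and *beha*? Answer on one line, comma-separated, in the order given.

The pattern is consonant vs. vowel: -ipi when the stem ends in a consonant (*kiar*, *gih*, *tovov*); -nuz when the stem ends in a vowel (*suteru*, *rariwa*, *ibe*).
The final sound of *waoh* is /h/, which is a consonant, so the suffix is -ipi, giving *waohipi*.
*beha* — final sound /a/ (a vowel) → -nuz → *behanuz*.

waohipi, behanuz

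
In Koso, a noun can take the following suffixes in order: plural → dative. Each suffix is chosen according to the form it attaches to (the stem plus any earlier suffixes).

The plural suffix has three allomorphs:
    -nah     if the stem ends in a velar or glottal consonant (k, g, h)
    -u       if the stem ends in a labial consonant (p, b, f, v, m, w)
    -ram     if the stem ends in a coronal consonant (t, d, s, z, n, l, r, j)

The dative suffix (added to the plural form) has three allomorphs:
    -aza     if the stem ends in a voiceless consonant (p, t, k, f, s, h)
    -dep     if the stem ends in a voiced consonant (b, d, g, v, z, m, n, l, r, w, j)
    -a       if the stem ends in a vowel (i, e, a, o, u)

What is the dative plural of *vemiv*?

vemivua

*vemiv*: final consonant = /v/, labial → -u → *vemivu*.
The plural form *vemivu* — final sound /u/ (a vowel) → -a → *vemivua*.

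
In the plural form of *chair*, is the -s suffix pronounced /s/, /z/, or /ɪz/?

/z/

The stem *chair* ends in a voiced non-sibilant sound.
The plural suffix surfaces as /ɪz/ after sibilants, /s/ after other voiceless consonants, and /z/ after other voiced sounds.
So the plural -s on *chair* is pronounced /z/.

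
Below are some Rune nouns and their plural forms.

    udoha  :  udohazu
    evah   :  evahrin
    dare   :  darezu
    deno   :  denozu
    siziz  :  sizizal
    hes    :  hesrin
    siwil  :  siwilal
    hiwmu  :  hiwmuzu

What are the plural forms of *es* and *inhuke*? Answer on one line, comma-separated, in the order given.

The pattern is voicing of the final sound: -rin when the stem ends in a voiceless consonant (*evah*, *hes*); -al when the stem ends in a voiced consonant (*siziz*, *siwil*); -zu when the stem ends in a vowel (*udoha*, *dare*, *deno*, *hiwmu*).
*es* — final sound /s/ (a voiceless consonant) → -rin → *esrin*.
*inhuke*: final sound = /e/, a vowel → -zu → *inhukezu*.

esrin, inhukezu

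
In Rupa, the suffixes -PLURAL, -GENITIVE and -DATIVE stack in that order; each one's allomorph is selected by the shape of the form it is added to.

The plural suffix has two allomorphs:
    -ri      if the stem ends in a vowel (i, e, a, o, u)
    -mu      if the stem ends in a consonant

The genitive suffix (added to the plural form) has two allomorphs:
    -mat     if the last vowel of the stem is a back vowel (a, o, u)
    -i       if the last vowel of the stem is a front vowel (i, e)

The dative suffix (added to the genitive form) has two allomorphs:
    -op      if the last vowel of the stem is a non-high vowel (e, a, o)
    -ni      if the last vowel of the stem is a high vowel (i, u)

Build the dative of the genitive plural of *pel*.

pelmumatop

Since the final sound of *pel* is /l/ (a consonant), it takes -mu, giving *pelmu*.
The plural form *pelmu* — last vowel /u/ (a back vowel) → -mat → *pelmumat*.
Since the last vowel of the genitive form *pelmumat* is /a/ (a non-high vowel), it takes -op, giving *pelmumatop*.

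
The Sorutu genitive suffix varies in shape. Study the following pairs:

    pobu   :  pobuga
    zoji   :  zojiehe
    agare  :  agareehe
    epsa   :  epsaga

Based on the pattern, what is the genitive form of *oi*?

oiehe

The alternation tracks the last vowel of the stem — -ehe when the last vowel of the stem is a front vowel (*zoji*, *agare*); -ga when the last vowel of the stem is a back vowel (*pobu*, *epsa*).
The last vowel of *oi* is /i/, which is a front vowel, so the suffix is -ehe, giving *oiehe*.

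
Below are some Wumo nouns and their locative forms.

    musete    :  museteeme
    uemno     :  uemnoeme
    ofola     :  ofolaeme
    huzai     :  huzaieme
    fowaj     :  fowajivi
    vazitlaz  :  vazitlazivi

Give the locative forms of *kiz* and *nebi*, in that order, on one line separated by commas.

kizivi, nebieme

The suffix is conditioned by the final sound: -ivi when the stem ends in a consonant (*fowaj*, *vazitlaz*); -eme when the stem ends in a vowel (*musete*, *uemno*, *ofola*, *huzai*).
*kiz* — final sound /z/ (a consonant) → -ivi → *kizivi*.
*nebi*: final sound = /i/, a vowel → -eme → *nebieme*.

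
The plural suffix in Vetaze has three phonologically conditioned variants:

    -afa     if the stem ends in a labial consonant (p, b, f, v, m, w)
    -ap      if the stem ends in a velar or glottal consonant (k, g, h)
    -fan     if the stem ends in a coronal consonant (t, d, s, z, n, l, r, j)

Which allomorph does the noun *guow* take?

The final consonant of *guow* is /w/, which is labial, so the suffix is -afa.

-afa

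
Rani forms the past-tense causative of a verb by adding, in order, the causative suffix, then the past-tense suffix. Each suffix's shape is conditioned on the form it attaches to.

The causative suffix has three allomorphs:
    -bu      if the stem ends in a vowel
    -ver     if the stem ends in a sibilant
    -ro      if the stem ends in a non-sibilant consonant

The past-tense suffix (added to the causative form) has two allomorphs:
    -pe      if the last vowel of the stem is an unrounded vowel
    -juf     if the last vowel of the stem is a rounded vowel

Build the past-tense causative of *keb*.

The final sound of *keb* is /b/, which is a non-sibilant consonant, so the causative suffix is -ro, giving *kebro*.
The causative form *kebro*: last vowel = /o/, a rounded vowel → -juf → *kebrojuf*.

kebrojuf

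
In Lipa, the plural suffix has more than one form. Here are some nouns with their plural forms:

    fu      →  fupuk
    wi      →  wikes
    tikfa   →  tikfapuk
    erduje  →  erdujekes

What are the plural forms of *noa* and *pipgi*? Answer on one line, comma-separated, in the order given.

noapuk, pipgikes

Looking at the last vowel of each stem: -kes when the last vowel of the stem is a front vowel (*wi*, *erduje*); -puk when the last vowel of the stem is a back vowel (*fu*, *tikfa*).
Since the last vowel of *noa* is /a/ (a back vowel), it takes -puk, giving *noapuk*.
*pipgi* — last vowel /i/ (a front vowel) → -kes → *pipgikes*.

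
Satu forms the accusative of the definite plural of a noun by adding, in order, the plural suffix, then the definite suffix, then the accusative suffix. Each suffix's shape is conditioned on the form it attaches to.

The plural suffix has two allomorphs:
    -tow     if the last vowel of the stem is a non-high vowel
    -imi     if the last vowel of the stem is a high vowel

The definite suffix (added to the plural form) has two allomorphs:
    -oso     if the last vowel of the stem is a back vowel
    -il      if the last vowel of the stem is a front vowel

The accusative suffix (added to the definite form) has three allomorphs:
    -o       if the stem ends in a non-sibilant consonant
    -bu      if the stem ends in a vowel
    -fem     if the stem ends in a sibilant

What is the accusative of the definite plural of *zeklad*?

The last vowel of *zeklad* is /a/, which is a non-high vowel, so the plural suffix is -tow, giving *zekladtow*.
The plural form *zekladtow* — last vowel /o/ (a back vowel) → -oso → *zekladtowoso*.
The definite form *zekladtowoso* — final sound /o/ (a vowel) → -bu → *zekladtowosobu*.

zekladtowosobu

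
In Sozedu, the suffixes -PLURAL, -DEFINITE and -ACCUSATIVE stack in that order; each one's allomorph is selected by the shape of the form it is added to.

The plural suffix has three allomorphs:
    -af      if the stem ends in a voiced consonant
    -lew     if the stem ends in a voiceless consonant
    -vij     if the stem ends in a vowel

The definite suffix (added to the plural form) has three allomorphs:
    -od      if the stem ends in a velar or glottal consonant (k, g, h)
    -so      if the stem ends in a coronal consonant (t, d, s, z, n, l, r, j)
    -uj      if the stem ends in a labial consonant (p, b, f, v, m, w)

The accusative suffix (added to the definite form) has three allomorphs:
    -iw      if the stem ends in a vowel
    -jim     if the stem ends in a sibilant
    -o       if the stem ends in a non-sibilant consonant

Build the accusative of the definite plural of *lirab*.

The final sound of *lirab* is /b/, which is a voiced consonant, so the plural suffix is -af, giving *lirabaf*.
Since the final consonant of the plural form *lirabaf* is /f/ (labial), it takes -uj, giving *lirabafuj*.
Since the final sound of the definite form *lirabafuj* is /j/ (a non-sibilant consonant), it takes -o, giving *lirabafujo*.

lirabafujo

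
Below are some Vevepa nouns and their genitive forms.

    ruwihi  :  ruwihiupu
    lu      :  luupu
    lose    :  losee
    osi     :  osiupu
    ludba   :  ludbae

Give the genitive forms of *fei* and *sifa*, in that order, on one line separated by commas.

feiupu, sifae

The alternation tracks the last vowel of the stem — -upu when the last vowel of the stem is a high vowel (*ruwihi*, *lu*, *osi*); -e when the last vowel of the stem is a non-high vowel (*lose*, *ludba*).
The last vowel of *fei* is /i/, which is a high vowel, so the suffix is -upu, giving *feiupu*.
*sifa*: last vowel = /a/, a non-high vowel → -e → *sifae*.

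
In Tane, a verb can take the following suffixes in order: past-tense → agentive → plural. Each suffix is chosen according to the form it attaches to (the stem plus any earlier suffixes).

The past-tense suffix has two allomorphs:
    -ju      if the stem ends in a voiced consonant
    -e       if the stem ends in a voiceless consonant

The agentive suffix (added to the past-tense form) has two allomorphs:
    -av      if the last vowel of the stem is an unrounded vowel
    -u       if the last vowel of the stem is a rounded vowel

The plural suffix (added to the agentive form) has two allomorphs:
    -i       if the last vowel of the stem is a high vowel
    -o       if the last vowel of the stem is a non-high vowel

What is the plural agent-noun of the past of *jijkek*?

*jijkek* — final consonant /k/ (voiceless) → -e → *jijkeke*.
The past-tense form *jijkeke* — last vowel /e/ (an unrounded vowel) → -av → *jijkekeav*.
Since the last vowel of the agentive form *jijkekeav* is /a/ (a non-high vowel), it takes -o, giving *jijkekeavo*.

jijkekeavo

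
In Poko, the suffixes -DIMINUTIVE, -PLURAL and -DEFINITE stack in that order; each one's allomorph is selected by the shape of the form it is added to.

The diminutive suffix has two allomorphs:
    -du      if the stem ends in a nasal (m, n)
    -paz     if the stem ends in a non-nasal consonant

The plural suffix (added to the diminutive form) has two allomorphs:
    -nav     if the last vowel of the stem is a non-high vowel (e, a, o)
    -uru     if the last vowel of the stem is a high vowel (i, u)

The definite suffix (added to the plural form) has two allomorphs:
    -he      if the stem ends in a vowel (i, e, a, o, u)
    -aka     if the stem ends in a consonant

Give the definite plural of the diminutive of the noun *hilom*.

The final consonant of *hilom* is /m/, which is a nasal, so the diminutive suffix is -du, giving *hilomdu*.
The diminutive form *hilomdu* — last vowel /u/ (a high vowel) → -uru → *hilomduuru*.
The plural form *hilomduuru*: final sound = /u/, a vowel → -he → *hilomduuruhe*.

hilomduuruhe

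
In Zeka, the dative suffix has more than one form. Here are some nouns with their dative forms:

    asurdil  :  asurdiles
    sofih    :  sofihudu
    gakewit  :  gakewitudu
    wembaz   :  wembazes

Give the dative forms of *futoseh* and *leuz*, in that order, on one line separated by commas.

The suffix is conditioned by the final consonant: -udu when the stem ends in a voiceless consonant (*sofih*, *gakewit*); -es when the stem ends in a voiced consonant (*asurdil*, *wembaz*).
*futoseh*: final consonant = /h/, voiceless → -udu → *futosehudu*.
*leuz* — final consonant /z/ (voiced) → -es → *leuzes*.

futosehudu, leuzes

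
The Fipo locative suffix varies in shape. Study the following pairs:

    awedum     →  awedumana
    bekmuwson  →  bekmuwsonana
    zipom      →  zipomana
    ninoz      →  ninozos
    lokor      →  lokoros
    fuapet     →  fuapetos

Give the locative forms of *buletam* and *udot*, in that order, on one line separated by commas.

buletamana, udotos

Looking at the final consonant of each stem: -ana when the stem ends in a nasal (*awedum*, *bekmuwson*, *zipom*); -os when the stem ends in a non-nasal consonant (*ninoz*, *lokor*, *fuapet*).
The final consonant of *buletam* is /m/, which is a nasal, so the suffix is -ana, giving *buletamana*.
*udot* — final consonant /t/ (non-nasal) → -os → *udotos*.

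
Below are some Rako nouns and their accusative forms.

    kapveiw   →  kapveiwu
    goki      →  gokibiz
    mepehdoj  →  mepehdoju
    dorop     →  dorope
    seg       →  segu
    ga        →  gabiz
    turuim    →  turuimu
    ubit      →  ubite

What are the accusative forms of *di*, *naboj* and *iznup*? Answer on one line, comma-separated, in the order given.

The alternation tracks the final sound of the stem — -e when the stem ends in a voiceless consonant (*dorop*, *ubit*); -u when the stem ends in a voiced consonant (*kapveiw*, *mepehdoj*, *seg*, *turuim*); -biz when the stem ends in a vowel (*goki*, *ga*).
The final sound of *di* is /i/, which is a vowel, so the suffix is -biz, giving *dibiz*.
*naboj*: final sound = /j/, a voiced consonant → -u → *naboju*.
*iznup*: final sound = /p/, a voiceless consonant → -e → *iznupe*.

dibiz, naboju, iznupe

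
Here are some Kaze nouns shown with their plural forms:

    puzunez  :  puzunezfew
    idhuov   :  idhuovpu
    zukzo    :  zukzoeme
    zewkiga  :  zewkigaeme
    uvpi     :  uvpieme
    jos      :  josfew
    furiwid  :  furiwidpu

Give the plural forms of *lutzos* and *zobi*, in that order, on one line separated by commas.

The alternation tracks the final sound of the stem — -few when the stem ends in a sibilant (*puzunez*, *jos*); -pu when the stem ends in a non-sibilant consonant (*idhuov*, *furiwid*); -eme when the stem ends in a vowel (*zukzo*, *zewkiga*, *uvpi*).
Since the final sound of *lutzos* is /s/ (a sibilant), it takes -few, giving *lutzosfew*.
Since the final sound of *zobi* is /i/ (a vowel), it takes -eme, giving *zobieme*.

lutzosfew, zobieme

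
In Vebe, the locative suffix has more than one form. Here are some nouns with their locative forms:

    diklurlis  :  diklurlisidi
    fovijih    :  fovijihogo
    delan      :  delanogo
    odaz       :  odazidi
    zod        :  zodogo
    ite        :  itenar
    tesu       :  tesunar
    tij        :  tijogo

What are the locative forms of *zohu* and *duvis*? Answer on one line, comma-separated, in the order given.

zohunar, duvisidi

The suffix is conditioned by the final sound: -idi when the stem ends in a sibilant (*diklurlis*, *odaz*); -ogo when the stem ends in a non-sibilant consonant (*fovijih*, *delan*, *zod*, *tij*); -nar when the stem ends in a vowel (*ite*, *tesu*).
Since the final sound of *zohu* is /u/ (a vowel), it takes -nar, giving *zohunar*.
*duvis*: final sound = /s/, a sibilant → -idi → *duvisidi*.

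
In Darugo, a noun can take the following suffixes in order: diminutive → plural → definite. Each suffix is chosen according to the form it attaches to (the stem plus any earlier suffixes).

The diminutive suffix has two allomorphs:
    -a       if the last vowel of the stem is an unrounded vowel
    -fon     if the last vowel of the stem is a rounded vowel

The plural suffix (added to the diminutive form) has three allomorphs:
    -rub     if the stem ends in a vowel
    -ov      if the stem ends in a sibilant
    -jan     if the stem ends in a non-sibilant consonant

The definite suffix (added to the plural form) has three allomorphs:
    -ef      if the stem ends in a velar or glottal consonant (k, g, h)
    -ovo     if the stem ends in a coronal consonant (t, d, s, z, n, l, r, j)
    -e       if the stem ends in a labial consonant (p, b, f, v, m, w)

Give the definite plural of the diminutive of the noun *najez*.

najezarube

Since the last vowel of *najez* is /e/ (an unrounded vowel), it takes -a, giving *najeza*.
The diminutive form *najeza*: final sound = /a/, a vowel → -rub → *najezarub*.
Since the final consonant of the plural form *najezarub* is /b/ (labial), it takes -e, giving *najezarube*.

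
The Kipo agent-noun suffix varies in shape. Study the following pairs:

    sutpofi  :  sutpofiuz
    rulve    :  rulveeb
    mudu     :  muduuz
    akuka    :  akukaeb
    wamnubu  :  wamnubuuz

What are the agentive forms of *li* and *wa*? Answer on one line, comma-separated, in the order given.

Looking at the last vowel of each stem: -uz when the last vowel of the stem is a high vowel (*sutpofi*, *mudu*, *wamnubu*); -eb when the last vowel of the stem is a non-high vowel (*rulve*, *akuka*).
*li*: last vowel = /i/, a high vowel → -uz → *liuz*.
The last vowel of *wa* is /a/, which is a non-high vowel, so the suffix is -eb, giving *waeb*.

liuz, waeb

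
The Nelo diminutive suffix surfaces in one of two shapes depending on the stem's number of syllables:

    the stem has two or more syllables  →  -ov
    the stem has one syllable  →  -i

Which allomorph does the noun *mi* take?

-i

*mi* (one syllable) → -i.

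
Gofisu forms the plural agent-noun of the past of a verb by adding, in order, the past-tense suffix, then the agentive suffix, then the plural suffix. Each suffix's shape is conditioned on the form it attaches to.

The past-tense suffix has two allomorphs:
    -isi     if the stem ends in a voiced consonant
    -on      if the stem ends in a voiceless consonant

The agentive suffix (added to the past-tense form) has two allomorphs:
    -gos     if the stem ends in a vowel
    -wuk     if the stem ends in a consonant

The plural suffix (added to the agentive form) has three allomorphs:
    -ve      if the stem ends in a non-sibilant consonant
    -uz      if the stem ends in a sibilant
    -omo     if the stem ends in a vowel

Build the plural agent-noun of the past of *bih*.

bihonwukve

*bih* — final consonant /h/ (voiceless) → -on → *bihon*.
The final sound of the past-tense form *bihon* is /n/, which is a consonant, so the agentive suffix is -wuk, giving *bihonwuk*.
Since the final sound of the agentive form *bihonwuk* is /k/ (a non-sibilant consonant), it takes -ve, giving *bihonwukve*.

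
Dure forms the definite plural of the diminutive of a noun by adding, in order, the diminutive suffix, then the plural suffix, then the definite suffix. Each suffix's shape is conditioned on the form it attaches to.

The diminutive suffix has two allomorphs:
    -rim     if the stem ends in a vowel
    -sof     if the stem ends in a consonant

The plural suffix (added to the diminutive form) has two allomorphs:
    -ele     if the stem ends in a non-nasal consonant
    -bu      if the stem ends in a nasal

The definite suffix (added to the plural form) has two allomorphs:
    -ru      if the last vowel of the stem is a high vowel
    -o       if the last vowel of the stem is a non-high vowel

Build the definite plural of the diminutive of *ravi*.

ravirimburu

*ravi* — final sound /i/ (a vowel) → -rim → *ravirim*.
The diminutive form *ravirim*: final consonant = /m/, a nasal → -bu → *ravirimbu*.
The last vowel of the plural form *ravirimbu* is /u/, which is a high vowel, so the definite suffix is -ru, giving *ravirimburu*.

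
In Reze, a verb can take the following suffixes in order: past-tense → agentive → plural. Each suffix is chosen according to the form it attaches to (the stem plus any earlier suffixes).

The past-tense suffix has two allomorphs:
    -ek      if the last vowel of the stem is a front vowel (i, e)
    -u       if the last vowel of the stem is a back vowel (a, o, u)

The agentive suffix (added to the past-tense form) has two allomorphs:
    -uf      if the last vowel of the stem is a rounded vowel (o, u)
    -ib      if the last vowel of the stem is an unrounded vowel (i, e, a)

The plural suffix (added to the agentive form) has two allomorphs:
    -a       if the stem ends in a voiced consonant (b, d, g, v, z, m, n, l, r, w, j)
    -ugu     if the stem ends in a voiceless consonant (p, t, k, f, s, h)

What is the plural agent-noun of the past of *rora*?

rorauufugu

*rora* — last vowel /a/ (a back vowel) → -u → *rorau*.
The past-tense form *rorau* — last vowel /u/ (a rounded vowel) → -uf → *rorauuf*.
The final consonant of the agentive form *rorauuf* is /f/, which is voiceless, so the plural suffix is -ugu, giving *rorauufugu*.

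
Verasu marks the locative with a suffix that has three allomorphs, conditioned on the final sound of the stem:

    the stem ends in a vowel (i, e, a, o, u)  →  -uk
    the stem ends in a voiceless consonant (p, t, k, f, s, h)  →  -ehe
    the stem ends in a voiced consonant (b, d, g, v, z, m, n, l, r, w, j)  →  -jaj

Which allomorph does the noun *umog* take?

*umog* — final sound /g/ (a voiced consonant) → -jaj.

-jaj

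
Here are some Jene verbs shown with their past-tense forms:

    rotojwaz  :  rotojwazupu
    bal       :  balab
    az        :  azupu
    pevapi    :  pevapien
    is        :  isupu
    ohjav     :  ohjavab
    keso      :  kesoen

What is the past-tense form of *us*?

The suffix is conditioned by the final sound: -upu when the stem ends in a sibilant (*rotojwaz*, *az*, *is*); -ab when the stem ends in a non-sibilant consonant (*bal*, *ohjav*); -en when the stem ends in a vowel (*pevapi*, *keso*).
*us* — final sound /s/ (a sibilant) → -upu → *usupu*.

usupu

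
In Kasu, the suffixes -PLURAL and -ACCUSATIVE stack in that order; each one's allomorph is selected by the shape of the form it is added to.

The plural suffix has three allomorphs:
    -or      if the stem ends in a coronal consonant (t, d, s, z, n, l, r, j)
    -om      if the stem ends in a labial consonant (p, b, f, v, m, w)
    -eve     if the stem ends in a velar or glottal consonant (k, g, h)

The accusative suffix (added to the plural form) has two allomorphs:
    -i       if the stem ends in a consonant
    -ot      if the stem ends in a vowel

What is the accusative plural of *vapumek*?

The final consonant of *vapumek* is /k/, which is velar/glottal, so the plural suffix is -eve, giving *vapumekeve*.
The plural form *vapumekeve* — final sound /e/ (a vowel) → -ot → *vapumekeveot*.

vapumekeveot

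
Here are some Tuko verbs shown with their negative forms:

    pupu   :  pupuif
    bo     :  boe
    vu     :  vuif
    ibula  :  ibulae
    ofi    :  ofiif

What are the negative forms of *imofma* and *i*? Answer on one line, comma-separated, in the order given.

imofmae, iif

The pattern is height harmony: -if when the last vowel of the stem is a high vowel (*pupu*, *vu*, *ofi*); -e when the last vowel of the stem is a non-high vowel (*bo*, *ibula*).
*imofma*: last vowel = /a/, a non-high vowel → -e → *imofmae*.
*i*: last vowel = /i/, a high vowel → -if → *iif*.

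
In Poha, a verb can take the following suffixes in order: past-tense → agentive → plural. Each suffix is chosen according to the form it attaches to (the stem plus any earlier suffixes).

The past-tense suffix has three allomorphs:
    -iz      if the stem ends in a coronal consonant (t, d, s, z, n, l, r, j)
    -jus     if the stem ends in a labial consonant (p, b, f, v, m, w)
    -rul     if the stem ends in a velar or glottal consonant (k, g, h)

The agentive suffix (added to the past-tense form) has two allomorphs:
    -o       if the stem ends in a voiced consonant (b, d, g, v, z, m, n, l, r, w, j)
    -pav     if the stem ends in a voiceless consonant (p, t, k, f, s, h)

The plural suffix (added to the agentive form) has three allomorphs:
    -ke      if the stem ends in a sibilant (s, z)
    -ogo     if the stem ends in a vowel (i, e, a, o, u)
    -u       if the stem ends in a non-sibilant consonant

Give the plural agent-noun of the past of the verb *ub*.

ubjuspavu

*ub* — final consonant /b/ (labial) → -jus → *ubjus*.
The past-tense form *ubjus*: final consonant = /s/, voiceless → -pav → *ubjuspav*.
The final sound of the agentive form *ubjuspav* is /v/, which is a non-sibilant consonant, so the plural suffix is -u, giving *ubjuspavu*.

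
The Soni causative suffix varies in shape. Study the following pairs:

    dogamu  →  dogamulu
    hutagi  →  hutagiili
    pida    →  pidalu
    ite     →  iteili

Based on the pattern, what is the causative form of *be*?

beili

The alternation tracks the last vowel of the stem — -ili when the last vowel of the stem is a front vowel (*hutagi*, *ite*); -lu when the last vowel of the stem is a back vowel (*dogamu*, *pida*).
Since the last vowel of *be* is /e/ (a front vowel), it takes -ili, giving *beili*.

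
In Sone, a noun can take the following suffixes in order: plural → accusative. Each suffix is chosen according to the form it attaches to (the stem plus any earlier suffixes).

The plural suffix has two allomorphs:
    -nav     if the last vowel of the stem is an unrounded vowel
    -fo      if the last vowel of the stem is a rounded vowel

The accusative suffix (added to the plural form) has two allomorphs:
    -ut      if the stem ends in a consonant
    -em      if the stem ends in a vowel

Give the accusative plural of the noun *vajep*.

vajepnavut

*vajep* — last vowel /e/ (an unrounded vowel) → -nav → *vajepnav*.
The plural form *vajepnav*: final sound = /v/, a consonant → -ut → *vajepnavut*.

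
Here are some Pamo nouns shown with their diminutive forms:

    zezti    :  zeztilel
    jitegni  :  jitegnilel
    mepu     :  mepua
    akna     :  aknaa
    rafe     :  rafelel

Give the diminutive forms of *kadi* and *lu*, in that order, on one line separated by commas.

Looking at the last vowel of each stem: -lel when the last vowel of the stem is a front vowel (*zezti*, *jitegni*, *rafe*); -a when the last vowel of the stem is a back vowel (*mepu*, *akna*).
Since the last vowel of *kadi* is /i/ (a front vowel), it takes -lel, giving *kadilel*.
The last vowel of *lu* is /u/, which is a back vowel, so the suffix is -a, giving *lua*.

kadilel, lua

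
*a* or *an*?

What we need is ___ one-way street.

The indefinite article is chosen by the initial *sound* of the following word, not its spelling.
*one-way* begins with the sound /wʌ/ (*one* pronounced /wʌn/) — a consonant sound.
So the article is *a*: What we need is a one-way street.

a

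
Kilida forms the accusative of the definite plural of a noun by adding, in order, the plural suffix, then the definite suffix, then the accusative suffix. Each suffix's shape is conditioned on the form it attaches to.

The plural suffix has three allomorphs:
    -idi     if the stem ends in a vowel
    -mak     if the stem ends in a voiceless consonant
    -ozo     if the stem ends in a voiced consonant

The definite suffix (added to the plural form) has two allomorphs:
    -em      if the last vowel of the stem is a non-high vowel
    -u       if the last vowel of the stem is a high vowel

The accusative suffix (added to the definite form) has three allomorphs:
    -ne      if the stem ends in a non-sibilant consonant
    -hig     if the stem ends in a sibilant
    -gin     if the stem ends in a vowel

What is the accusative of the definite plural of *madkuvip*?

The final sound of *madkuvip* is /p/, which is a voiceless consonant, so the plural suffix is -mak, giving *madkuvipmak*.
The last vowel of the plural form *madkuvipmak* is /a/, which is a non-high vowel, so the definite suffix is -em, giving *madkuvipmakem*.
The final sound of the definite form *madkuvipmakem* is /m/, which is a non-sibilant consonant, so the accusative suffix is -ne, giving *madkuvipmakemne*.

madkuvipmakemne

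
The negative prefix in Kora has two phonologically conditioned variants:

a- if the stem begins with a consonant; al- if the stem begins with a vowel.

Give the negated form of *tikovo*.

The first sound of *tikovo* is /t/, which is a consonant, so the prefix is a-, giving *atikovo*.

atikovo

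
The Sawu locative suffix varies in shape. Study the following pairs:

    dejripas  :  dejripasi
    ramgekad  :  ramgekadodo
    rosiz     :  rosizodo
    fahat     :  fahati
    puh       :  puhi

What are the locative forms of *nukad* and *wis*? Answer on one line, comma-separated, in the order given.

Looking at the final consonant of each stem: -i when the stem ends in a voiceless consonant (*dejripas*, *fahat*, *puh*); -odo when the stem ends in a voiced consonant (*ramgekad*, *rosiz*).
*nukad*: final consonant = /d/, voiced → -odo → *nukadodo*.
*wis*: final consonant = /s/, voiceless → -i → *wisi*.

nukadodo, wisi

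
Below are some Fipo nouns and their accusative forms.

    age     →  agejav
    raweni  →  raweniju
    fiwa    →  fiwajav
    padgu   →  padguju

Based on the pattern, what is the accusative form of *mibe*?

mibejav

The alternation tracks the last vowel of the stem — -ju when the last vowel of the stem is a high vowel (*raweni*, *padgu*); -jav when the last vowel of the stem is a non-high vowel (*age*, *fiwa*).
*mibe* — last vowel /e/ (a non-high vowel) → -jav → *mibejav*.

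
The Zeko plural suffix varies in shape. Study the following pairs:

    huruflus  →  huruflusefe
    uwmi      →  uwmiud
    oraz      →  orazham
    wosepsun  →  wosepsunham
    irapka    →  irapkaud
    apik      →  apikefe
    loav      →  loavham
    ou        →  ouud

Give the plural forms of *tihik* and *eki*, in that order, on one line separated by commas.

The alternation tracks the final sound of the stem — -efe when the stem ends in a voiceless consonant (*huruflus*, *apik*); -ham when the stem ends in a voiced consonant (*oraz*, *wosepsun*, *loav*); -ud when the stem ends in a vowel (*uwmi*, *irapka*, *ou*).
*tihik*: final sound = /k/, a voiceless consonant → -efe → *tihikefe*.
*eki*: final sound = /i/, a vowel → -ud → *ekiud*.

tihikefe, ekiud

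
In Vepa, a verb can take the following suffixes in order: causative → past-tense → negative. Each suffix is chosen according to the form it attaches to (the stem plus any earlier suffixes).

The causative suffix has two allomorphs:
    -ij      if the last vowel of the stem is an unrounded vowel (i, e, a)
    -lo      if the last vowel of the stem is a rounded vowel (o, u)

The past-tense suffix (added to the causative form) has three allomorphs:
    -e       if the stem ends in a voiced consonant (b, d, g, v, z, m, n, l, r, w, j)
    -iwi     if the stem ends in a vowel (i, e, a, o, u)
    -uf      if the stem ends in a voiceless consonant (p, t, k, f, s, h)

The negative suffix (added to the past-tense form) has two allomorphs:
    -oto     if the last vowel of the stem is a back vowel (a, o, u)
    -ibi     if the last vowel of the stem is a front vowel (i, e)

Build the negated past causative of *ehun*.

*ehun*: last vowel = /u/, a rounded vowel → -lo → *ehunlo*.
The causative form *ehunlo* — final sound /o/ (a vowel) → -iwi → *ehunloiwi*.
The past-tense form *ehunloiwi* — last vowel /i/ (a front vowel) → -ibi → *ehunloiwiibi*.

ehunloiwiibi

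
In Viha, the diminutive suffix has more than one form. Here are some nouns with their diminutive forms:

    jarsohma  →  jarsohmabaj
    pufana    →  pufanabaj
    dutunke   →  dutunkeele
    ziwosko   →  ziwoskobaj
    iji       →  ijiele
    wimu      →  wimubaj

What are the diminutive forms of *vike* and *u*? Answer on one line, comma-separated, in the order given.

The suffix is conditioned by the last vowel: -ele when the last vowel of the stem is a front vowel (*dutunke*, *iji*); -baj when the last vowel of the stem is a back vowel (*jarsohma*, *pufana*, *ziwosko*, *wimu*).
Since the last vowel of *vike* is /e/ (a front vowel), it takes -ele, giving *vikeele*.
*u* — last vowel /u/ (a back vowel) → -baj → *ubaj*.

vikeele, ubaj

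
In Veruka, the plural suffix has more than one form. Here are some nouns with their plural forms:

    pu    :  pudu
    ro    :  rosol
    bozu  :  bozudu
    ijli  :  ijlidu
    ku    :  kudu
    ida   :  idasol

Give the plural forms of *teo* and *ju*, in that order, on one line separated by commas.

teosol, judu

The alternation tracks the last vowel of the stem — -du when the last vowel of the stem is a high vowel (*pu*, *bozu*, *ijli*, *ku*); -sol when the last vowel of the stem is a non-high vowel (*ro*, *ida*).
The last vowel of *teo* is /o/, which is a non-high vowel, so the suffix is -sol, giving *teosol*.
The last vowel of *ju* is /u/, which is a high vowel, so the suffix is -du, giving *judu*.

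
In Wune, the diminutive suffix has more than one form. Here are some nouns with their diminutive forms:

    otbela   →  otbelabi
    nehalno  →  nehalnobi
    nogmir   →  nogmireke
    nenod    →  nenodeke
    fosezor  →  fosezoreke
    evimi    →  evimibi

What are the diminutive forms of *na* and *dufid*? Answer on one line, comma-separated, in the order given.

Looking at the final sound of each stem: -eke when the stem ends in a consonant (*nogmir*, *nenod*, *fosezor*); -bi when the stem ends in a vowel (*otbela*, *nehalno*, *evimi*).
Since the final sound of *na* is /a/ (a vowel), it takes -bi, giving *nabi*.
*dufid*: final sound = /d/, a consonant → -eke → *dufideke*.

nabi, dufideke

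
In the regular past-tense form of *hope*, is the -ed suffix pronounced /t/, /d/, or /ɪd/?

The stem *hope* ends in a voiceless consonant other than /t/.
The -ed suffix is realized as /ɪd/ after /t, d/; as /t/ after other voiceless consonants; and as /d/ after other voiced sounds.
So -ed on *hope* is pronounced /t/.

/t/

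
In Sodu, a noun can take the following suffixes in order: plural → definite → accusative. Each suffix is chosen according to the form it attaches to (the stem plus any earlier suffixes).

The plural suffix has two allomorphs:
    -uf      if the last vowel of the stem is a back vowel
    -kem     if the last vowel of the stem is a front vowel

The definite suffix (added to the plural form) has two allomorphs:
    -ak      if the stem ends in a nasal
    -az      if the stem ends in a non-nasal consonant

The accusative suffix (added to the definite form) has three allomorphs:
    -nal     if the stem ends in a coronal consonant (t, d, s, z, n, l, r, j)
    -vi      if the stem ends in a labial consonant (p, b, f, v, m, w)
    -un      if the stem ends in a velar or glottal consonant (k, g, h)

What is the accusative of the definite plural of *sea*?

Since the last vowel of *sea* is /a/ (a back vowel), it takes -uf, giving *seauf*.
The plural form *seauf* — final consonant /f/ (non-nasal) → -az → *seaufaz*.
Since the final consonant of the definite form *seaufaz* is /z/ (coronal), it takes -nal, giving *seaufaznal*.

seaufaznal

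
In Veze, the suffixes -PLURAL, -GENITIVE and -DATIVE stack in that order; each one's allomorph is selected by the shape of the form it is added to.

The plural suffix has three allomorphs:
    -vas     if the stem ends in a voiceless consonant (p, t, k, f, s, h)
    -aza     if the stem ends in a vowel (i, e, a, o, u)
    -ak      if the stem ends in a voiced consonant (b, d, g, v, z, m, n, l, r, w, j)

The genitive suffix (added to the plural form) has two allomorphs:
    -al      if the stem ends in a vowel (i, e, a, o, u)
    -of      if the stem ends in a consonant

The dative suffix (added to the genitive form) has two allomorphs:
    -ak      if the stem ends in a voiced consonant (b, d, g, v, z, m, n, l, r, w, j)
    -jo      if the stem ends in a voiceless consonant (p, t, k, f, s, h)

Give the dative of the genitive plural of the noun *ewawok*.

*ewawok*: final sound = /k/, a voiceless consonant → -vas → *ewawokvas*.
Since the final sound of the plural form *ewawokvas* is /s/ (a consonant), it takes -of, giving *ewawokvasof*.
The genitive form *ewawokvasof*: final consonant = /f/, voiceless → -jo → *ewawokvasofjo*.

ewawokvasofjo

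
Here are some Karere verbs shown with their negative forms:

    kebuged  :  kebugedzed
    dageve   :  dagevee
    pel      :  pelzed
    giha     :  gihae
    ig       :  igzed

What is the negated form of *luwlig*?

luwligzed

The alternation tracks the final sound of the stem — -zed when the stem ends in a consonant (*kebuged*, *pel*, *ig*); -e when the stem ends in a vowel (*dageve*, *giha*).
*luwlig* — final sound /g/ (a consonant) → -zed → *luwligzed*.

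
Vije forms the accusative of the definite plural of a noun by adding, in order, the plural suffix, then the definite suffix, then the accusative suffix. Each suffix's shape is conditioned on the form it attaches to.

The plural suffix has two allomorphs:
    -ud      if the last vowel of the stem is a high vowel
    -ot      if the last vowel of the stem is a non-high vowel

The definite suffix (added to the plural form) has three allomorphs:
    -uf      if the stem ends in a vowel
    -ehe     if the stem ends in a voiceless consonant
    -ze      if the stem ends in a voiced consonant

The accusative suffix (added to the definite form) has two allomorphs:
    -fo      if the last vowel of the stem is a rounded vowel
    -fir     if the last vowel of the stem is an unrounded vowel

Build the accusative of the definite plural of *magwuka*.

*magwuka* — last vowel /a/ (a non-high vowel) → -ot → *magwukaot*.
The plural form *magwukaot*: final sound = /t/, a voiceless consonant → -ehe → *magwukaotehe*.
The definite form *magwukaotehe*: last vowel = /e/, an unrounded vowel → -fir → *magwukaotehefir*.

magwukaotehefir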